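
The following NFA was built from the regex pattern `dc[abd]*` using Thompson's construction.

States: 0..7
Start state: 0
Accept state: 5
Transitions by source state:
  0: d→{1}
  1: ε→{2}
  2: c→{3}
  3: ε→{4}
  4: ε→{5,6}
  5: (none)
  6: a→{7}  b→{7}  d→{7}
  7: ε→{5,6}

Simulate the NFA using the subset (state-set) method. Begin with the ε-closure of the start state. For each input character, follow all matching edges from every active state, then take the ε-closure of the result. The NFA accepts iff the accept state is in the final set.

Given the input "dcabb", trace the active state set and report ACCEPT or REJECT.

initial (ε-close {0}): {0}
'd' @ 1: {1,2}
'c' @ 2: {3,4,5,6}  [accepting]
'a' @ 3: {5,6,7}  [accepting]
'b' @ 4: {5,6,7}  [accepting]
'b' @ 5: {5,6,7}  [accepting]
final: {5,6,7}; accept 5 in set

Answer: ACCEPT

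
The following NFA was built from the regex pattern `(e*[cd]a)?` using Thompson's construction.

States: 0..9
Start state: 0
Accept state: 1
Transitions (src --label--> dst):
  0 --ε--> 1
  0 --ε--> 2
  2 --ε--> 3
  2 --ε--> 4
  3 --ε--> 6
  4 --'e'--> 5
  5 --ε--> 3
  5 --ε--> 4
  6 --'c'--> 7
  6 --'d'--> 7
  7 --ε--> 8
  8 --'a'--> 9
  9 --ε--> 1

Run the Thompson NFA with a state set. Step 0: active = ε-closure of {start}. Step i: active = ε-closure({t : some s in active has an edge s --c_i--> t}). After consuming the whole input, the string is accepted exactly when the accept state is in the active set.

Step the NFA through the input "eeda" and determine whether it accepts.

initial (ε-close {0}): {0,1,2,3,4,6}
'e' @ 1: {3,4,5,6}
'e' @ 2: {3,4,5,6}
'd' @ 3: {7,8}
'a' @ 4: {1,9}  ✓accept
end set {1,9} — state 1 in

Answer: ACCEPT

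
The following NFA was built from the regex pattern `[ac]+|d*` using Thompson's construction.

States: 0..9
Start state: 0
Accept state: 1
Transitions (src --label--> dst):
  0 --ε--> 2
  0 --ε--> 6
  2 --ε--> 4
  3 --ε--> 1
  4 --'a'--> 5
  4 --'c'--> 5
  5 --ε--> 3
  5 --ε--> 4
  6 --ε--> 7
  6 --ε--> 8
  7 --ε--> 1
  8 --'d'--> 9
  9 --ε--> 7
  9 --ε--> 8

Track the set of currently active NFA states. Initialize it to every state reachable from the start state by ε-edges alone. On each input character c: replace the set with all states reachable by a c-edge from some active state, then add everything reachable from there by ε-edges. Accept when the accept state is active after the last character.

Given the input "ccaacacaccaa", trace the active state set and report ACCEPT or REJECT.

Answer: ACCEPT

Derivation:
initial (ε-close {0}): {0,1,2,4,6,7,8}
'c' @ 1: {1,3,4,5}  ✓accept
'c' @ 2: {1,3,4,5}  ✓accept
'a' @ 3: {1,3,4,5}  ✓accept
'a' @ 4: {1,3,4,5}  ✓accept
'c' @ 5: {1,3,4,5}  ✓accept
'a' @ 6: {1,3,4,5}  ✓accept
'c' @ 7: {1,3,4,5}  ✓accept
'a' @ 8: {1,3,4,5}  ✓accept
'c' @ 9: {1,3,4,5}  ✓accept
'c' @ 10: {1,3,4,5}  ✓accept
'a' @ 11: {1,3,4,5}  ✓accept
'a' @ 12: {1,3,4,5}  ✓accept
final: {1,3,4,5}; accept 1 in set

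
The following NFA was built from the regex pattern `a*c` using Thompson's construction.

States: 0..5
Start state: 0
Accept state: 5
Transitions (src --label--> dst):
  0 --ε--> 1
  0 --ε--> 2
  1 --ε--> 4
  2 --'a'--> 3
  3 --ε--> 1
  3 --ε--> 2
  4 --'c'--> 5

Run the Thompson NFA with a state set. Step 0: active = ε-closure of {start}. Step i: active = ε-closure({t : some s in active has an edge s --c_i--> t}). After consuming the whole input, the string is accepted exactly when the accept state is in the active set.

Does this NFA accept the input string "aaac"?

Answer: ACCEPT

Steps:
initial (ε-close {0}): {0,1,2,4}
'a' @ 1: {1,2,3,4}
'a' @ 2: {1,2,3,4}
'a' @ 3: {1,2,3,4}
'c' @ 4: {5}  ✓accept
after full input: {5}  (accept=5 in)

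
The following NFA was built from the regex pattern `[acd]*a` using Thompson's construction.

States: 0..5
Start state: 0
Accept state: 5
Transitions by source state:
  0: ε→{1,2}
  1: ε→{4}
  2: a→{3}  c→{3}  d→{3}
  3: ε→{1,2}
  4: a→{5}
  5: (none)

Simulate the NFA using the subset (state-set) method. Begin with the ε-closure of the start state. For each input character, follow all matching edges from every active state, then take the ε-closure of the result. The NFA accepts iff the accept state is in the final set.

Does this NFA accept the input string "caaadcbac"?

start: ε-closure({0}) = {0,1,2,4}
'c' @ 1: {1,2,3,4}
'a' @ 2: {1,2,3,4,5}  [accepting]
'a' @ 3: {1,2,3,4,5}  [accepting]
'a' @ 4: {1,2,3,4,5}  [accepting]
'd' @ 5: {1,2,3,4}
'c' @ 6: {1,2,3,4}
'b' @ 7: {}  — dead — no transitions
rest 'ac' ignored (set empty)
end set {} — state 5 not in

Answer: REJECT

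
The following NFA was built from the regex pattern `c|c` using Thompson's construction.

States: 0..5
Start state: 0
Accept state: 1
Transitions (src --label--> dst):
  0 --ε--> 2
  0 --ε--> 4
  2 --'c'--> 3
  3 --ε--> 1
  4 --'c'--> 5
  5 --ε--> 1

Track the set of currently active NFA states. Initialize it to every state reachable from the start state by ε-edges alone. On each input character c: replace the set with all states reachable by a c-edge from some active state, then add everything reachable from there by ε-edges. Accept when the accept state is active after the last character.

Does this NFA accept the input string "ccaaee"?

Answer: REJECT

Derivation:
start: ε-closure({0}) = {0,2,4}
'c' @ 1: {1,3,5}  [accepting]
'c' @ 2: {}  — state set empty
rest 'aaee' ignored (set empty)
end set {} — state 1 not in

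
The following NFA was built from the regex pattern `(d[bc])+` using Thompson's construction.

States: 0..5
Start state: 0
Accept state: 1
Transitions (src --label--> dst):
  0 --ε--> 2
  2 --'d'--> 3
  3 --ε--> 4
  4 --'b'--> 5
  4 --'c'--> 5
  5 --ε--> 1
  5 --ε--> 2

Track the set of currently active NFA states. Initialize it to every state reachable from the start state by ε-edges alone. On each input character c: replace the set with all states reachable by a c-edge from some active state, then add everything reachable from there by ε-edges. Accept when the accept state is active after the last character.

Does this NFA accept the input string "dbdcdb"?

Answer: ACCEPT

Steps:
S₀ = ε-closure({0}) = {0,2}
'd' @ 1: {3,4}
'b' @ 2: {1,2,5}  [accepting]
'd' @ 3: {3,4}
'c' @ 4: {1,2,5}  [accepting]
'd' @ 5: {3,4}
'b' @ 6: {1,2,5}  [accepting]
end set {1,2,5} — state 1 in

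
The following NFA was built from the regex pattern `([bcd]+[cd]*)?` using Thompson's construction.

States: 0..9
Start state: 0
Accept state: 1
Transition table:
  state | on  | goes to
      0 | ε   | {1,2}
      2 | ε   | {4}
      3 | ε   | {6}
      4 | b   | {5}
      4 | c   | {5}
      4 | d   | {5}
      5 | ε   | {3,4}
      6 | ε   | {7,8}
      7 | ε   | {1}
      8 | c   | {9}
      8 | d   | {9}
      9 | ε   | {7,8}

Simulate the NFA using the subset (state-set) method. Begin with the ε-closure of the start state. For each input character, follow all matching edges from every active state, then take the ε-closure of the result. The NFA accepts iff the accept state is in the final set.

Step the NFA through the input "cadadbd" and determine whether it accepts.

Answer: REJECT

Trace:
start: ε-closure({0}) = {0,1,2,4}
'c' @ 1: {1,3,4,5,6,7,8}  [accepting]
'a' @ 2: {}  — dead — no transitions
rest 'dadbd' ignored (set empty)
end set {} — state 1 not in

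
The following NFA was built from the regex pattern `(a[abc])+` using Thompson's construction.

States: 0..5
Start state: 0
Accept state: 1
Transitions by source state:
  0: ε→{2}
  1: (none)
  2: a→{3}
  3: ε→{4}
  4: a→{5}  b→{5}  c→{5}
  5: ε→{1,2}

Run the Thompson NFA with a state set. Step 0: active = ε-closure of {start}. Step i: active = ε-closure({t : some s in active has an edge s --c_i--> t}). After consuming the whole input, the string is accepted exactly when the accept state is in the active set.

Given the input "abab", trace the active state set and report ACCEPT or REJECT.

start: ε-closure({0}) = {0,2}
'a' @ 1: {3,4}
'b' @ 2: {1,2,5}  [accepting]
'a' @ 3: {3,4}
'b' @ 4: {1,2,5}  [accepting]
end set {1,2,5} — state 1 in

Answer: ACCEPT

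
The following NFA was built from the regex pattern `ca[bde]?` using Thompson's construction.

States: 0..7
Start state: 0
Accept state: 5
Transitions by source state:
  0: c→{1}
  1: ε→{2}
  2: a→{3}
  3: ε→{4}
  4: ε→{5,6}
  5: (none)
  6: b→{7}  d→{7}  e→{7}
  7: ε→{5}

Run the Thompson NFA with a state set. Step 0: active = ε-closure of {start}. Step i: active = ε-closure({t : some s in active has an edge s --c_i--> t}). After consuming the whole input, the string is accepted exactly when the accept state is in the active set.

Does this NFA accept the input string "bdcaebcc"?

start: ε-closure({0}) = {0}
'b' @ 1: {}  — dead — no transitions
rest 'dcaebcc' ignored (set empty)
after full input: {}  (accept=5 not in)

Answer: REJECT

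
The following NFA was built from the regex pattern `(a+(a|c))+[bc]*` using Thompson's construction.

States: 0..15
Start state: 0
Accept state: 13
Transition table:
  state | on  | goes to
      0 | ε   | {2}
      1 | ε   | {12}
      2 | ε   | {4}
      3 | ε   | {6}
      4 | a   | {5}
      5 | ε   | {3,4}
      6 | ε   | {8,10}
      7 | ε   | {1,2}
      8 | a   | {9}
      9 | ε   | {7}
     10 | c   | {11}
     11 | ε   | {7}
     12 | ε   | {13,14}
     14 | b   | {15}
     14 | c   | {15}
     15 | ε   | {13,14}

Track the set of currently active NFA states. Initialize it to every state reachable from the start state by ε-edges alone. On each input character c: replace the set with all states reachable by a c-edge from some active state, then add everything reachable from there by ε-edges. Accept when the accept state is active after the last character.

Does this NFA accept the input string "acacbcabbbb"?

Answer: REJECT

Trace:
start: ε-closure({0}) = {0,2,4}
'a' @ 1: {3,4,5,6,8,10}
'c' @ 2: {1,2,4,7,11,12,13,14}  (accept∈set)
'a' @ 3: {3,4,5,6,8,10}
'c' @ 4: {1,2,4,7,11,12,13,14}  (accept∈set)
'b' @ 5: {13,14,15}  (accept∈set)
'c' @ 6: {13,14,15}  (accept∈set)
'a' @ 7: {}  — dead — no transitions
rest 'bbbb' ignored (set empty)
end set {} — state 13 not in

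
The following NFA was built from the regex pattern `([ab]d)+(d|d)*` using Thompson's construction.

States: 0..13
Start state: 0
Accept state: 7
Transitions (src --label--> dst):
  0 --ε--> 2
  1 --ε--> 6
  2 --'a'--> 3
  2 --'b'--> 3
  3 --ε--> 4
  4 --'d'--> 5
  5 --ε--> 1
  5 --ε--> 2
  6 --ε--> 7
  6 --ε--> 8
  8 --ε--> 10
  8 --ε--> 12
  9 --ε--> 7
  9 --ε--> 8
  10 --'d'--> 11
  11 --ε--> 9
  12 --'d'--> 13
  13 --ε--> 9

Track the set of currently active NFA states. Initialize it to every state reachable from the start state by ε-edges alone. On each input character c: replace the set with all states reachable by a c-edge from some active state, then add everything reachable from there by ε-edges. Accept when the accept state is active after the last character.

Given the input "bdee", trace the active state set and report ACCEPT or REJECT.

initial (ε-close {0}): {0,2}
'b' @ 1: {3,4}
'd' @ 2: {1,2,5,6,7,8,10,12}  [accepting]
'e' @ 3: {}  — no active states
rest 'e' ignored (set empty)
end set {} — state 7 not in

Answer: REJECT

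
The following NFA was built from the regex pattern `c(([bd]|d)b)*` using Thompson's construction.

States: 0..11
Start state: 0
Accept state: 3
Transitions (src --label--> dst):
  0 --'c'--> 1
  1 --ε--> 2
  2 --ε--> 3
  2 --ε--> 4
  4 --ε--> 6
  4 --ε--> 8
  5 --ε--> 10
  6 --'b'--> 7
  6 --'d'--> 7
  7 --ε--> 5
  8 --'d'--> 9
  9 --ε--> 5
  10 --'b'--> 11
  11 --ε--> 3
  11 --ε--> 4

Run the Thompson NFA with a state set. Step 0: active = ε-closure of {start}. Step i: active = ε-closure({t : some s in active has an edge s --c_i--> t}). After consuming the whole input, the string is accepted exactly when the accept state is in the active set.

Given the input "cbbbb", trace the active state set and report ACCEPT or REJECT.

S₀ = ε-closure({0}) = {0}
'c' @ 1: {1,2,3,4,6,8}  ✓accept
'b' @ 2: {5,7,10}
'b' @ 3: {3,4,6,8,11}  ✓accept
'b' @ 4: {5,7,10}
'b' @ 5: {3,4,6,8,11}  ✓accept
after full input: {3,4,6,8,11}  (accept=3 in)

Answer: ACCEPT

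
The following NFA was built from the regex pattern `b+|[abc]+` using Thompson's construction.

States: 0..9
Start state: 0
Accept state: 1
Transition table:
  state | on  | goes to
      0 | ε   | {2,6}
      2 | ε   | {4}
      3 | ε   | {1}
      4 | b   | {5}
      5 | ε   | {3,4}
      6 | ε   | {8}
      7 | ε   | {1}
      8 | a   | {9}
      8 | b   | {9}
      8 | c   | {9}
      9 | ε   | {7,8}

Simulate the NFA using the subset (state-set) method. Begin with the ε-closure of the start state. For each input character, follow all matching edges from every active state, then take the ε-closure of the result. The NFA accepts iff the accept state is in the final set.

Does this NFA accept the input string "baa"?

initial (ε-close {0}): {0,2,4,6,8}
'b' @ 1: {1,3,4,5,7,8,9}  [accepting]
'a' @ 2: {1,7,8,9}  [accepting]
'a' @ 3: {1,7,8,9}  [accepting]
final: {1,7,8,9}; accept 1 in set

Answer: ACCEPT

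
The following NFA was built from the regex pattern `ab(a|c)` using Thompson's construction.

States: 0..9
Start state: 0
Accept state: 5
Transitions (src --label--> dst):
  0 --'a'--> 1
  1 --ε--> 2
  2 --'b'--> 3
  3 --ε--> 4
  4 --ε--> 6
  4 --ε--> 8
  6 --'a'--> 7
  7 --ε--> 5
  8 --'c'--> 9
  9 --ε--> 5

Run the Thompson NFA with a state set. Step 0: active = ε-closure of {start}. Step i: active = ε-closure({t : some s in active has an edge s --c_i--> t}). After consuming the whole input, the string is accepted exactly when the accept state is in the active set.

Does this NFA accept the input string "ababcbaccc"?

Answer: REJECT

Derivation:
initial (ε-close {0}): {0}
'a' @ 1: {1,2}
'b' @ 2: {3,4,6,8}
'a' @ 3: {5,7}  ✓accept
'b' @ 4: {}  — state set empty
rest 'cbaccc' ignored (set empty)
final: {}; accept 5 not in set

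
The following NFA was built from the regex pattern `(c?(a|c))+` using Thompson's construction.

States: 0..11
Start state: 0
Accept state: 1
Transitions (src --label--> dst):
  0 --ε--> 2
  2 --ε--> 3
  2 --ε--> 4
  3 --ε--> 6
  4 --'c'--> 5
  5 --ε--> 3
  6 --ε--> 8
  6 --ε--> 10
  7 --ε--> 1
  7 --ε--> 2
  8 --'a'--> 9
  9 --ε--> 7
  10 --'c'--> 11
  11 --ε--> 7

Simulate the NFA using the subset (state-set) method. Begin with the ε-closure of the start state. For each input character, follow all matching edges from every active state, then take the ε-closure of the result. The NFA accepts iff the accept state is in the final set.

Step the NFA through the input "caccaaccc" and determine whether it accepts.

Answer: ACCEPT

Steps:
initial (ε-close {0}): {0,2,3,4,6,8,10}
'c' @ 1: {1,2,3,4,5,6,7,8,10,11}  (accept∈set)
'a' @ 2: {1,2,3,4,6,7,8,9,10}  (accept∈set)
'c' @ 3: {1,2,3,4,5,6,7,8,10,11}  (accept∈set)
'c' @ 4: {1,2,3,4,5,6,7,8,10,11}  (accept∈set)
'a' @ 5: {1,2,3,4,6,7,8,9,10}  (accept∈set)
'a' @ 6: {1,2,3,4,6,7,8,9,10}  (accept∈set)
'c' @ 7: {1,2,3,4,5,6,7,8,10,11}  (accept∈set)
'c' @ 8: {1,2,3,4,5,6,7,8,10,11}  (accept∈set)
'c' @ 9: {1,2,3,4,5,6,7,8,10,11}  (accept∈set)
after full input: {1,2,3,4,5,6,7,8,10,11}  (accept=1 in)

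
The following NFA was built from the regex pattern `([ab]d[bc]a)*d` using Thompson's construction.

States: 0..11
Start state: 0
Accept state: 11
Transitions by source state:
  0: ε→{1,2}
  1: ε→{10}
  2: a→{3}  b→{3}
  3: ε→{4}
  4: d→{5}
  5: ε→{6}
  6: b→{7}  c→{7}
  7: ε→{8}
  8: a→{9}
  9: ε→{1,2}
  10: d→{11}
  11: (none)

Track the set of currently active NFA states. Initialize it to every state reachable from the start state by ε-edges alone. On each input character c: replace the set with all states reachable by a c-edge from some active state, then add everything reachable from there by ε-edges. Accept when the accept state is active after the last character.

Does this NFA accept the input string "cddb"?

S₀ = ε-closure({0}) = {0,1,2,10}
'c' @ 1: {}  — state set empty
rest 'ddb' ignored (set empty)
end set {} — state 11 not in

Answer: REJECT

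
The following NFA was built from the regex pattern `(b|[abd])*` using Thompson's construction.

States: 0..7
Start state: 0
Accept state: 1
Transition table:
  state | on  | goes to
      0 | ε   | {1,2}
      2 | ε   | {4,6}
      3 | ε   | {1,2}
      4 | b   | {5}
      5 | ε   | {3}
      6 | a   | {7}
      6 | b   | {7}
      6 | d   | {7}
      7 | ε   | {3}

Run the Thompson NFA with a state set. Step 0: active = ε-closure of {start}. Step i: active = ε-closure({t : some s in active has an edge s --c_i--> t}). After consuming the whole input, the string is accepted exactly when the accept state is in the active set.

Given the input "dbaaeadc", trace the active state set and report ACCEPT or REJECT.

Answer: REJECT

Steps:
S₀ = ε-closure({0}) = {0,1,2,4,6}
'd' @ 1: {1,2,3,4,6,7}  (accept∈set)
'b' @ 2: {1,2,3,4,5,6,7}  (accept∈set)
'a' @ 3: {1,2,3,4,6,7}  (accept∈set)
'a' @ 4: {1,2,3,4,6,7}  (accept∈set)
'e' @ 5: {}  — no active states
rest 'adc' ignored (set empty)
after full input: {}  (accept=1 not in)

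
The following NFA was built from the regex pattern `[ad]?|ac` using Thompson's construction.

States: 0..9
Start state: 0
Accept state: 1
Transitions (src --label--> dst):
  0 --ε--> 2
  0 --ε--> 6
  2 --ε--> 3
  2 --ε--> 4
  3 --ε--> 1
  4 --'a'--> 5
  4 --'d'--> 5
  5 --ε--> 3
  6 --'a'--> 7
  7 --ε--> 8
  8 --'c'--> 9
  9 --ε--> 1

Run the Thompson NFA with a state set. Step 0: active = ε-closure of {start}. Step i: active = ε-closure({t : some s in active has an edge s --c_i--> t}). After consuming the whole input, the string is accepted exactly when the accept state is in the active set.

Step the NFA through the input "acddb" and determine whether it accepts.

Answer: REJECT

Trace:
start: ε-closure({0}) = {0,1,2,3,4,6}
'a' @ 1: {1,3,5,7,8}  [accepting]
'c' @ 2: {1,9}  [accepting]
'd' @ 3: {}  — dead — no transitions
rest 'db' ignored (set empty)
final: {}; accept 1 not in set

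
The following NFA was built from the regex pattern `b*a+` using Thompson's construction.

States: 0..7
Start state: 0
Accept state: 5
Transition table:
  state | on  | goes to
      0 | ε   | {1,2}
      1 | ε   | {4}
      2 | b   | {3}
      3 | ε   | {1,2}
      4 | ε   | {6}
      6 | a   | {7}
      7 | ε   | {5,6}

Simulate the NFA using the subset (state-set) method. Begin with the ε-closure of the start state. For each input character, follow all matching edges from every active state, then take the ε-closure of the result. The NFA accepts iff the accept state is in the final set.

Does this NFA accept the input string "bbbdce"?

initial (ε-close {0}): {0,1,2,4,6}
'b' @ 1: {1,2,3,4,6}
'b' @ 2: {1,2,3,4,6}
'b' @ 3: {1,2,3,4,6}
'd' @ 4: {}  — dead — no transitions
rest 'ce' ignored (set empty)
end set {} — state 5 not in

Answer: REJECT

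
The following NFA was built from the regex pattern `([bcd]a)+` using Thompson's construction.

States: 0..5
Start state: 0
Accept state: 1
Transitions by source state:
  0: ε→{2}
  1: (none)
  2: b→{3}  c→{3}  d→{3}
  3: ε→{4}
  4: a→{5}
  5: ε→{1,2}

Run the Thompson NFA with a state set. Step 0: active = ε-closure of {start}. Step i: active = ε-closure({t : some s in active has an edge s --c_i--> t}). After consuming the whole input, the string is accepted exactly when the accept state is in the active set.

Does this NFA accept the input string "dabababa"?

S₀ = ε-closure({0}) = {0,2}
'd' @ 1: {3,4}
'a' @ 2: {1,2,5}  [accepting]
'b' @ 3: {3,4}
'a' @ 4: {1,2,5}  [accepting]
'b' @ 5: {3,4}
'a' @ 6: {1,2,5}  [accepting]
'b' @ 7: {3,4}
'a' @ 8: {1,2,5}  [accepting]
final: {1,2,5}; accept 1 in set

Answer: ACCEPT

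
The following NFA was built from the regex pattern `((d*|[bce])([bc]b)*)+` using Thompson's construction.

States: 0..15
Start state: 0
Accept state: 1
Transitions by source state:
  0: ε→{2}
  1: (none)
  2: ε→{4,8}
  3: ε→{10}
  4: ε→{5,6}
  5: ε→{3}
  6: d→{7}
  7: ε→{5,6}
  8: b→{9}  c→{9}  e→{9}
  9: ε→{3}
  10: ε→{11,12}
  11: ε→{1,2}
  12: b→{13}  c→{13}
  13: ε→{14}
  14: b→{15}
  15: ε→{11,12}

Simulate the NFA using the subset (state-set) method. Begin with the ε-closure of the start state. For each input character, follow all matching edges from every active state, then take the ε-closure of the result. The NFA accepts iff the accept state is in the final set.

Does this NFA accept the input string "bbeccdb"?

Answer: ACCEPT

Steps:
start: ε-closure({0}) = {0,1,2,3,4,5,6,8,10,11,12}
'b' @ 1: {1,2,3,4,5,6,8,9,10,11,12,13,14}  [accepting]
'b' @ 2: {1,2,3,4,5,6,8,9,10,11,12,13,14,15}  [accepting]
'e' @ 3: {1,2,3,4,5,6,8,9,10,11,12}  [accepting]
'c' @ 4: {1,2,3,4,5,6,8,9,10,11,12,13,14}  [accepting]
'c' @ 5: {1,2,3,4,5,6,8,9,10,11,12,13,14}  [accepting]
'd' @ 6: {1,2,3,4,5,6,7,8,10,11,12}  [accepting]
'b' @ 7: {1,2,3,4,5,6,8,9,10,11,12,13,14}  [accepting]
after full input: {1,2,3,4,5,6,8,9,10,11,12,13,14}  (accept=1 in)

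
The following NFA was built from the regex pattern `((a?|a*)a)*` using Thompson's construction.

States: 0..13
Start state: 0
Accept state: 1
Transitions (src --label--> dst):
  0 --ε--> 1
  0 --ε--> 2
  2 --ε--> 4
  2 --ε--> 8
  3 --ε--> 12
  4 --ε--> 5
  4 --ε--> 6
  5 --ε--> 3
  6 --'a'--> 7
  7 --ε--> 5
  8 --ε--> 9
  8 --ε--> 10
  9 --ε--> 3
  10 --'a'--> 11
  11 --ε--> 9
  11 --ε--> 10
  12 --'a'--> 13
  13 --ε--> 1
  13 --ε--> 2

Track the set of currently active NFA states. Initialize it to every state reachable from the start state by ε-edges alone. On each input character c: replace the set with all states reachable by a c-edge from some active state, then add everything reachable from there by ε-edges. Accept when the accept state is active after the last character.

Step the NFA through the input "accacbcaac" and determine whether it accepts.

start: ε-closure({0}) = {0,1,2,3,4,5,6,8,9,10,12}
'a' @ 1: {1,2,3,4,5,6,7,8,9,10,11,12,13}  ✓accept
'c' @ 2: {}  — no active states
rest 'cacbcaac' ignored (set empty)
end set {} — state 1 not in

Answer: REJECT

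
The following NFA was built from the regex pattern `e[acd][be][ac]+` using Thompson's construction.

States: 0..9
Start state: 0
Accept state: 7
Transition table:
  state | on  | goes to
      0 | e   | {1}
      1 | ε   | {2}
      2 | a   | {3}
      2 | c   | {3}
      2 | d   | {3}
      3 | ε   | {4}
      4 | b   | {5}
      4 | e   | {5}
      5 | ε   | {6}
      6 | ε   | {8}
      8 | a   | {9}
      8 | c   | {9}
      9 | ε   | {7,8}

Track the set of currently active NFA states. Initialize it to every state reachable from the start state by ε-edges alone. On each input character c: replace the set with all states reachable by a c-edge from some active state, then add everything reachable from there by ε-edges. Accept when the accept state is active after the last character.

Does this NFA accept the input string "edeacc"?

initial (ε-close {0}): {0}
'e' @ 1: {1,2}
'd' @ 2: {3,4}
'e' @ 3: {5,6,8}
'a' @ 4: {7,8,9}  ✓accept
'c' @ 5: {7,8,9}  ✓accept
'c' @ 6: {7,8,9}  ✓accept
after full input: {7,8,9}  (accept=7 in)

Answer: ACCEPT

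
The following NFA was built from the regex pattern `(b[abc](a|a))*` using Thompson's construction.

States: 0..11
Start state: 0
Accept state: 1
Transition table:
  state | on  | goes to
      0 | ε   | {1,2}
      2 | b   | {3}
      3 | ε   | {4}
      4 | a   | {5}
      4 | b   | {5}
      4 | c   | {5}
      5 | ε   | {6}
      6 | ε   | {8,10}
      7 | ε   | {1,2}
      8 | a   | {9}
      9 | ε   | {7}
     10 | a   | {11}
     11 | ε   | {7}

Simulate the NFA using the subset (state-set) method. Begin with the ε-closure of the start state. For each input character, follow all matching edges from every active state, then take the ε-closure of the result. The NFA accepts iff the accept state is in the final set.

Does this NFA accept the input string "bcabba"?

Answer: ACCEPT

Derivation:
initial (ε-close {0}): {0,1,2}
'b' @ 1: {3,4}
'c' @ 2: {5,6,8,10}
'a' @ 3: {1,2,7,9,11}  (accept∈set)
'b' @ 4: {3,4}
'b' @ 5: {5,6,8,10}
'a' @ 6: {1,2,7,9,11}  (accept∈set)
after full input: {1,2,7,9,11}  (accept=1 in)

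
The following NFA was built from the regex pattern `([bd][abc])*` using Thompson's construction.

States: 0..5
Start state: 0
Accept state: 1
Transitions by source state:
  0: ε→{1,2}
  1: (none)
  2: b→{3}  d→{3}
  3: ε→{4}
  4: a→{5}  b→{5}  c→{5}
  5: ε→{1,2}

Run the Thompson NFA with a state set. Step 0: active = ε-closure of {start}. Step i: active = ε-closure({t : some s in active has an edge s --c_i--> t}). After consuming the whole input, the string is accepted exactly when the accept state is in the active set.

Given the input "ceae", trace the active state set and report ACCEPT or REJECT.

Answer: REJECT

Derivation:
S₀ = ε-closure({0}) = {0,1,2}
'c' @ 1: {}  — no active states
rest 'eae' ignored (set empty)
after full input: {}  (accept=1 not in)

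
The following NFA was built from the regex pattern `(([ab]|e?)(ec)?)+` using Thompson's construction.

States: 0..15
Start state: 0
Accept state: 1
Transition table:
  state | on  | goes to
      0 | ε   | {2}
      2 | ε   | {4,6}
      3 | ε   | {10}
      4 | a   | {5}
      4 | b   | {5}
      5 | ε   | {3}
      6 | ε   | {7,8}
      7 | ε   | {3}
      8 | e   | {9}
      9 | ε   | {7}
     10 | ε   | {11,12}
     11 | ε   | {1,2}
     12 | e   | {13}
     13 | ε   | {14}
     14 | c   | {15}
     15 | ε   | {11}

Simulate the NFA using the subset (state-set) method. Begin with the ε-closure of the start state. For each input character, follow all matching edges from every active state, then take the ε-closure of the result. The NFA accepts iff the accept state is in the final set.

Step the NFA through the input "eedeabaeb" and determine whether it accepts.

start: ε-closure({0}) = {0,1,2,3,4,6,7,8,10,11,12}
'e' @ 1: {1,2,3,4,6,7,8,9,10,11,12,13,14}  (accept∈set)
'e' @ 2: {1,2,3,4,6,7,8,9,10,11,12,13,14}  (accept∈set)
'd' @ 3: {}  — no active states
rest 'eabaeb' ignored (set empty)
end set {} — state 1 not in

Answer: REJECT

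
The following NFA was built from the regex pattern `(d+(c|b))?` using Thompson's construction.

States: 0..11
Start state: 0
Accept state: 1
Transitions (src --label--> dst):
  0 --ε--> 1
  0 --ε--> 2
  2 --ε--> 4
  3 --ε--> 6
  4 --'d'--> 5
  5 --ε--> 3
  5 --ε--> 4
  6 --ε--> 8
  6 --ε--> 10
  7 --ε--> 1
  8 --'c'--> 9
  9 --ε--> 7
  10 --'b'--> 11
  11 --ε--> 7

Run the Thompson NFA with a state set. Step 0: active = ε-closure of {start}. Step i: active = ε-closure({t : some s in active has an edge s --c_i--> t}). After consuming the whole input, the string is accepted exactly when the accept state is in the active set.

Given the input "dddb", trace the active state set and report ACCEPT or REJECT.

initial (ε-close {0}): {0,1,2,4}
'd' @ 1: {3,4,5,6,8,10}
'd' @ 2: {3,4,5,6,8,10}
'd' @ 3: {3,4,5,6,8,10}
'b' @ 4: {1,7,11}  ✓accept
after full input: {1,7,11}  (accept=1 in)

Answer: ACCEPT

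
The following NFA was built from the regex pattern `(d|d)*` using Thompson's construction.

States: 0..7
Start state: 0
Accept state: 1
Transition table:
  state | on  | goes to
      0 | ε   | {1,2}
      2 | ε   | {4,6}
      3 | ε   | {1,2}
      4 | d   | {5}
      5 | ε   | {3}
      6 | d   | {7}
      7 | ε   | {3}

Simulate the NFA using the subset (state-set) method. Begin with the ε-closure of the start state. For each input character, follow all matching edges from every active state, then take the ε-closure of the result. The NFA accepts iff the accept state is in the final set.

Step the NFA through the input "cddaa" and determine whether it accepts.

Answer: REJECT

Steps:
S₀ = ε-closure({0}) = {0,1,2,4,6}
'c' @ 1: {}  — dead — no transitions
rest 'ddaa' ignored (set empty)
end set {} — state 1 not in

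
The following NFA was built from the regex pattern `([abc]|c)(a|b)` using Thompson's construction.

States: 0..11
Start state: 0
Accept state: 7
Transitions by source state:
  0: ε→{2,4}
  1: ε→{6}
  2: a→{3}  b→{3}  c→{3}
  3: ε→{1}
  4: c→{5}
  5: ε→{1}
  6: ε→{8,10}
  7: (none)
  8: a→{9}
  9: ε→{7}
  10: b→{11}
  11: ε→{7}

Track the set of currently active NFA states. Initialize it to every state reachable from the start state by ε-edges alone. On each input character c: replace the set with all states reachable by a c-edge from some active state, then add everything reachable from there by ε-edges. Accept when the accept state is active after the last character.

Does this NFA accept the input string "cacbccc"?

S₀ = ε-closure({0}) = {0,2,4}
'c' @ 1: {1,3,5,6,8,10}
'a' @ 2: {7,9}  [accepting]
'c' @ 3: {}  — dead — no transitions
rest 'bccc' ignored (set empty)
after full input: {}  (accept=7 not in)

Answer: REJECT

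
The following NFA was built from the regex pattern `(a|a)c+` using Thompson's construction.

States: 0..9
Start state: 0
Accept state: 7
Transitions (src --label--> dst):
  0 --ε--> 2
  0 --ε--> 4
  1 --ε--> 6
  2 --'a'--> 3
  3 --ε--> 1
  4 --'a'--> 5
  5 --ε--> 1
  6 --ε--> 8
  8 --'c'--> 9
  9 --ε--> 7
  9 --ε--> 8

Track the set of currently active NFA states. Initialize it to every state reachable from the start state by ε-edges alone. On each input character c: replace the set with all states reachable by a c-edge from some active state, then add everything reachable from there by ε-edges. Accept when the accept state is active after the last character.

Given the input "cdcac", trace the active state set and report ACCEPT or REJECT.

Answer: REJECT

Steps:
S₀ = ε-closure({0}) = {0,2,4}
'c' @ 1: {}  — dead — no transitions
rest 'dcac' ignored (set empty)
end set {} — state 7 not in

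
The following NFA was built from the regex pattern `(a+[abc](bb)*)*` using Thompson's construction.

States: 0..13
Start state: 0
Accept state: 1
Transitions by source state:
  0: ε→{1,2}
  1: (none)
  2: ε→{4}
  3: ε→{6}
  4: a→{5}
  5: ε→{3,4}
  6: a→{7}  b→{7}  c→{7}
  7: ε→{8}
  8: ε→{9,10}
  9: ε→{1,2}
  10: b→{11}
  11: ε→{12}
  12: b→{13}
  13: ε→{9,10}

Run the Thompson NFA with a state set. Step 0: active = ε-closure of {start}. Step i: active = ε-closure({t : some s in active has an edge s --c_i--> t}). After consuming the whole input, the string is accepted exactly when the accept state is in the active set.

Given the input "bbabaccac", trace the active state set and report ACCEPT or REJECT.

Answer: REJECT

Steps:
start: ε-closure({0}) = {0,1,2,4}
'b' @ 1: {}  — no active states
rest 'babaccac' ignored (set empty)
end set {} — state 1 not in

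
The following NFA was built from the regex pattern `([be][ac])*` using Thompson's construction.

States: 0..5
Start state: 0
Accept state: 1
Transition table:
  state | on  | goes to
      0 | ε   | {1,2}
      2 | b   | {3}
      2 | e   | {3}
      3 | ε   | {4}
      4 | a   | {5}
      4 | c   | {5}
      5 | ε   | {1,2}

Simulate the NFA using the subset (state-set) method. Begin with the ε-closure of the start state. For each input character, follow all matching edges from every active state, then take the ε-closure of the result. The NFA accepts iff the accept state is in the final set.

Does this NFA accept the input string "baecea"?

initial (ε-close {0}): {0,1,2}
'b' @ 1: {3,4}
'a' @ 2: {1,2,5}  [accepting]
'e' @ 3: {3,4}
'c' @ 4: {1,2,5}  [accepting]
'e' @ 5: {3,4}
'a' @ 6: {1,2,5}  [accepting]
end set {1,2,5} — state 1 in

Answer: ACCEPT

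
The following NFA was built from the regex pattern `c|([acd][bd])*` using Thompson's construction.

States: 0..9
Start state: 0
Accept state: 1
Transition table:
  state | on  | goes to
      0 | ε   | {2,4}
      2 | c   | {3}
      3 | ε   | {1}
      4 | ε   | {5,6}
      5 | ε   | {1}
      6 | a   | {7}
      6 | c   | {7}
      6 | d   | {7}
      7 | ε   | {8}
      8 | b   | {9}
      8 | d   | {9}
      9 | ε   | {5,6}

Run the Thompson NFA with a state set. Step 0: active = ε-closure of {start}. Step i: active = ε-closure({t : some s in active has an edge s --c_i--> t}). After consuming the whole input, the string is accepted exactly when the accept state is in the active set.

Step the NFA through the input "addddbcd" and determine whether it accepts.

start: ε-closure({0}) = {0,1,2,4,5,6}
'a' @ 1: {7,8}
'd' @ 2: {1,5,6,9}  [accepting]
'd' @ 3: {7,8}
'd' @ 4: {1,5,6,9}  [accepting]
'd' @ 5: {7,8}
'b' @ 6: {1,5,6,9}  [accepting]
'c' @ 7: {7,8}
'd' @ 8: {1,5,6,9}  [accepting]
end set {1,5,6,9} — state 1 in

Answer: ACCEPT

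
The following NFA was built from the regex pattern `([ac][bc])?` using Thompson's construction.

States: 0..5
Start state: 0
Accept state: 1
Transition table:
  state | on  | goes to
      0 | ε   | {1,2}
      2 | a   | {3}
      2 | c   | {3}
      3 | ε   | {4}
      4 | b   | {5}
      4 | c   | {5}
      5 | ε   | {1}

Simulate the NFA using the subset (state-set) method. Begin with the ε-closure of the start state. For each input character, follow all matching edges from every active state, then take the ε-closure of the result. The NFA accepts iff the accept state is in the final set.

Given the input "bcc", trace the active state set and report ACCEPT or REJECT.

Answer: REJECT

Steps:
S₀ = ε-closure({0}) = {0,1,2}
'b' @ 1: {}  — state set empty
rest 'cc' ignored (set empty)
after full input: {}  (accept=1 not in)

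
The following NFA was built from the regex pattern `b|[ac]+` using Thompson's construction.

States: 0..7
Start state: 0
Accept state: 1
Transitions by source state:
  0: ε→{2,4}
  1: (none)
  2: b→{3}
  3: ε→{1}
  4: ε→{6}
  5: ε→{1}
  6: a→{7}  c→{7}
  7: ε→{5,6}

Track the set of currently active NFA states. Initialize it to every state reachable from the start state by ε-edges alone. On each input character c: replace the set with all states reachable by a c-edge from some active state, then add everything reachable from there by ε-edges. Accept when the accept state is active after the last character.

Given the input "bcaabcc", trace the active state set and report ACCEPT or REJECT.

S₀ = ε-closure({0}) = {0,2,4,6}
'b' @ 1: {1,3}  ✓accept
'c' @ 2: {}  — state set empty
rest 'aabcc' ignored (set empty)
final: {}; accept 1 not in set

Answer: REJECT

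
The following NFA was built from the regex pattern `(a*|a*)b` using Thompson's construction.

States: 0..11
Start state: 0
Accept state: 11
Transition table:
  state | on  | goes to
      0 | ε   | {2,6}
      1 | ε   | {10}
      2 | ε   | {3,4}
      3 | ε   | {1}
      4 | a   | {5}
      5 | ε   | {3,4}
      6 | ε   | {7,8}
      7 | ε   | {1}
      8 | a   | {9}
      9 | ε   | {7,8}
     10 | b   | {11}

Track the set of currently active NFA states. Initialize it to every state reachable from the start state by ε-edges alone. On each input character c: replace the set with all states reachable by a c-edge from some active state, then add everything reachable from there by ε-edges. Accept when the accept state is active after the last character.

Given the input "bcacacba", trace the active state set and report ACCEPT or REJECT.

Answer: REJECT

Derivation:
S₀ = ε-closure({0}) = {0,1,2,3,4,6,7,8,10}
'b' @ 1: {11}  (accept∈set)
'c' @ 2: {}  — dead — no transitions
rest 'acacba' ignored (set empty)
after full input: {}  (accept=11 not in)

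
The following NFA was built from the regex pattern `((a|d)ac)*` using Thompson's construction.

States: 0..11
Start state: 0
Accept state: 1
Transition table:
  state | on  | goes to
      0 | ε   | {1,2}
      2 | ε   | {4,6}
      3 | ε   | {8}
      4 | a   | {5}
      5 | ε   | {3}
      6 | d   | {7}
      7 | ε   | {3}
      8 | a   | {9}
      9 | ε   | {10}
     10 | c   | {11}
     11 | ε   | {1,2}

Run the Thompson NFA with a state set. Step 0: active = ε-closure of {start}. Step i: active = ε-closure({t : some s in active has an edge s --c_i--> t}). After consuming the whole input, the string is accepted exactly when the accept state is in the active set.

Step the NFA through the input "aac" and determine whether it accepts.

S₀ = ε-closure({0}) = {0,1,2,4,6}
'a' @ 1: {3,5,8}
'a' @ 2: {9,10}
'c' @ 3: {1,2,4,6,11}  ✓accept
final: {1,2,4,6,11}; accept 1 in set

Answer: ACCEPT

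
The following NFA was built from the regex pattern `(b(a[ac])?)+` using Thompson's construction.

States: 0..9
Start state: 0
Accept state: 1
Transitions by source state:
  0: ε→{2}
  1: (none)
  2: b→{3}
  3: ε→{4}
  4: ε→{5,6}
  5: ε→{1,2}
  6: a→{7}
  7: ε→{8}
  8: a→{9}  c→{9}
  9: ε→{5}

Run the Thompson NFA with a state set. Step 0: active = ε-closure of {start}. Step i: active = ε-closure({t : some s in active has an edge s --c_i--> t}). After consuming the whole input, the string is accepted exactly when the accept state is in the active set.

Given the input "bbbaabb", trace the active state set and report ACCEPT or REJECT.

S₀ = ε-closure({0}) = {0,2}
'b' @ 1: {1,2,3,4,5,6}  ✓accept
'b' @ 2: {1,2,3,4,5,6}  ✓accept
'b' @ 3: {1,2,3,4,5,6}  ✓accept
'a' @ 4: {7,8}
'a' @ 5: {1,2,5,9}  ✓accept
'b' @ 6: {1,2,3,4,5,6}  ✓accept
'b' @ 7: {1,2,3,4,5,6}  ✓accept
final: {1,2,3,4,5,6}; accept 1 in set

Answer: ACCEPT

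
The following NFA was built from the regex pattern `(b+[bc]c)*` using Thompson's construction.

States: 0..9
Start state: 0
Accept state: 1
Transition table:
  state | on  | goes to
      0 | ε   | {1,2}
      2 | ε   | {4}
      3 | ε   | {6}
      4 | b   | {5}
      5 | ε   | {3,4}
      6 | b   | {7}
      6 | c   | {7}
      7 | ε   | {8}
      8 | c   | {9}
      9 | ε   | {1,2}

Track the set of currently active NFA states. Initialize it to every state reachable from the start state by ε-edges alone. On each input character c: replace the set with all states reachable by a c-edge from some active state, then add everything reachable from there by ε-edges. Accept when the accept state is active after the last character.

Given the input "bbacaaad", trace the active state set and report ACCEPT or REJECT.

Answer: REJECT

Steps:
initial (ε-close {0}): {0,1,2,4}
'b' @ 1: {3,4,5,6}
'b' @ 2: {3,4,5,6,7,8}
'a' @ 3: {}  — state set empty
rest 'caaad' ignored (set empty)
after full input: {}  (accept=1 not in)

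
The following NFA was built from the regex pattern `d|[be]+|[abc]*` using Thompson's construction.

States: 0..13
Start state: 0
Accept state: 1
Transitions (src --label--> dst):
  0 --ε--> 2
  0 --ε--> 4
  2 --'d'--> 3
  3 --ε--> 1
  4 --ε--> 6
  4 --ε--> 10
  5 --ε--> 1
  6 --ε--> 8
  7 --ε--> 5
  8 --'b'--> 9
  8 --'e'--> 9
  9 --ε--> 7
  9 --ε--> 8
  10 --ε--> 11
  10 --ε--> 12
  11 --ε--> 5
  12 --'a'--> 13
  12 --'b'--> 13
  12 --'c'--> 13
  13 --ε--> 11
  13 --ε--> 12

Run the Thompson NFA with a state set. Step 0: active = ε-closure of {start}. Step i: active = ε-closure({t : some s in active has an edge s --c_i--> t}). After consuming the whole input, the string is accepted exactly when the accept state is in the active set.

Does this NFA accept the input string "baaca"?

start: ε-closure({0}) = {0,1,2,4,5,6,8,10,11,12}
'b' @ 1: {1,5,7,8,9,11,12,13}  (accept∈set)
'a' @ 2: {1,5,11,12,13}  (accept∈set)
'a' @ 3: {1,5,11,12,13}  (accept∈set)
'c' @ 4: {1,5,11,12,13}  (accept∈set)
'a' @ 5: {1,5,11,12,13}  (accept∈set)
end set {1,5,11,12,13} — state 1 in

Answer: ACCEPT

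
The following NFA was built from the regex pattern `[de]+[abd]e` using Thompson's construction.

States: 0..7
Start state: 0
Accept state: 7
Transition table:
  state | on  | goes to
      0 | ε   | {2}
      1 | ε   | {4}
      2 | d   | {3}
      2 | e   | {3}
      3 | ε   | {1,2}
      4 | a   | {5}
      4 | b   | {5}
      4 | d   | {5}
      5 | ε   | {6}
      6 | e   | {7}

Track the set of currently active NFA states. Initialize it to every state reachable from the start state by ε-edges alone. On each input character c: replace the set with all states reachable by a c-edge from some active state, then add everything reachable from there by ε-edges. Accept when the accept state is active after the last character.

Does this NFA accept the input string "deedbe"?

start: ε-closure({0}) = {0,2}
'd' @ 1: {1,2,3,4}
'e' @ 2: {1,2,3,4}
'e' @ 3: {1,2,3,4}
'd' @ 4: {1,2,3,4,5,6}
'b' @ 5: {5,6}
'e' @ 6: {7}  ✓accept
end set {7} — state 7 in

Answer: ACCEPT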